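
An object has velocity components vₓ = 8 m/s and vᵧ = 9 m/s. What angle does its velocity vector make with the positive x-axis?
θ = arctan(vᵧ/vₓ) = arctan(9/8) = 48.37°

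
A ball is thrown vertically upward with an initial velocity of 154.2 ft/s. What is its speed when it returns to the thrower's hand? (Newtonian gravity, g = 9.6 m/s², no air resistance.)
By conservation of energy, the ball returns at the same speed = 154.2 ft/s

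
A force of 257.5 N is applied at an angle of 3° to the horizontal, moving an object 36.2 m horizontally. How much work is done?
W = Fd cosθ = 257.5×36.2×cos(3°) = 9308.7 J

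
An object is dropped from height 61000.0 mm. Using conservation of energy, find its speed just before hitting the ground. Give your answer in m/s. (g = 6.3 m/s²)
mgh = ½mv² → v = √(2gh) = √(2×6.3×61) = 27.72 m/s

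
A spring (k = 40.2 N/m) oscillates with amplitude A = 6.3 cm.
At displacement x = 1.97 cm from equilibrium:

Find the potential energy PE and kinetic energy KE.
E_total = ½kA² = ½×40.2×(0.063)² = 0.07978 J
PE = ½kx² = ½×40.2×(0.0197)² = 0.007801 J
KE = E_total − PE = 0.07198 J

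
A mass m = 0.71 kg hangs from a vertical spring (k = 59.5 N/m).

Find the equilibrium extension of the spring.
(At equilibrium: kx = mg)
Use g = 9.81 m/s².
x_eq = mg/k = 0.71×9.81/59.5 = 0.1171 m = 11.71 cm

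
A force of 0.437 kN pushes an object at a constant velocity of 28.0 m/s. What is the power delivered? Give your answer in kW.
P = Fv = 437 N × 28 m/s = 1.224e+04 W = 12.24 kW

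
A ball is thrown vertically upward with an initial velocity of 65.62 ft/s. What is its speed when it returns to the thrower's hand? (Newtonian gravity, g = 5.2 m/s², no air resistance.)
By conservation of energy, the ball returns at the same speed = 65.62 ft/s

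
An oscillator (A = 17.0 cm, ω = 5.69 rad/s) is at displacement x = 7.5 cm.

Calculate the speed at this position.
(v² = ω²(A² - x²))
v = ω√(A² − x²) = 5.69×√(0.17² − 0.075²) = 0.8681 m/s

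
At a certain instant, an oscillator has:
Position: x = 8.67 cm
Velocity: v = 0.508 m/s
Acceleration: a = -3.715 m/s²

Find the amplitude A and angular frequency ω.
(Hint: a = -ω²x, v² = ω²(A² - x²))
a = −ω²x → ω = √(|a|/x) = √(3.715/0.0867) = 6.546 rad/s
v² = ω²(A² − x²) → A = √(x² + v²/ω²) = √(0.0867² + 0.508²/6.546²) = 0.1164 m = 11.64 cm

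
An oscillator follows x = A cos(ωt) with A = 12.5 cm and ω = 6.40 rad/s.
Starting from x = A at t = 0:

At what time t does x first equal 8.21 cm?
cos(ωt) = x/A = 8.21/12.5 = 0.6568
ωt = arccos(0.6568) = 0.8542 rad
t = 0.8542/6.4 = 0.1335 s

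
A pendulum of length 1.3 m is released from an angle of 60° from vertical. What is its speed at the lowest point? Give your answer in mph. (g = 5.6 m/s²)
h = L(1 − cosθ) = 1.3×(1 − cos60°) = 0.65 m
v = √(2gh) = √(2×5.6×0.65) = 2.698 m/s = 6.036 mph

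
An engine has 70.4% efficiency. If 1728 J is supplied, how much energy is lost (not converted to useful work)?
W_out = η × W_in = 0.704×1728 = 1216.5 J
W_lost = W_in − W_out = 1728 − 1216.5 = 511.49 J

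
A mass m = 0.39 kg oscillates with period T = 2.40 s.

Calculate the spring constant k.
T = 2π√(m/k) → k = m(2π/T)² = 0.39×(2π/2.4)² = 2.673 N/m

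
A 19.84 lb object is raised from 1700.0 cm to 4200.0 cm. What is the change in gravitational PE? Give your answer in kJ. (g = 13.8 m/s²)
ΔPE = mg(h₂ − h₁) = 8.999 kg × 13.8 m/s² × (42 − 17) m = 3105 J = 3.105 kJ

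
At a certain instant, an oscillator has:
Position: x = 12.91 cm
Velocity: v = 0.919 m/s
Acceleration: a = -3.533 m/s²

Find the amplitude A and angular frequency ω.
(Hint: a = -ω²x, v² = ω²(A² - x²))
a = −ω²x → ω = √(|a|/x) = √(3.533/0.1291) = 5.231 rad/s
v² = ω²(A² − x²) → A = √(x² + v²/ω²) = √(0.1291² + 0.919²/5.231²) = 0.218 m = 21.8 cm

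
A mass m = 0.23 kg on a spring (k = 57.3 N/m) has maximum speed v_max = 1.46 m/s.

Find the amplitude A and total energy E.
½mv²_max = ½kA² → A = v_max√(m/k) = 1.46×√(0.23/57.3) = 0.0925 m = 9.25 cm
E = ½mv²_max = ½×0.23×1.46² = 0.2451 J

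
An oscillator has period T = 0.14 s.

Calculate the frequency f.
f = 1/T = 1/0.14 = 7.143 Hz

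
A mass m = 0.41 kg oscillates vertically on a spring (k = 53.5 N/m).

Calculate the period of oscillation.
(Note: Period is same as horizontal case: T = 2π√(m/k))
T = 2π√(m/k) = 2π√(0.41/53.5) = 0.55 s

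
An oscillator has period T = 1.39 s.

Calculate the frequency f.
f = 1/T = 1/1.39 = 0.7194 Hz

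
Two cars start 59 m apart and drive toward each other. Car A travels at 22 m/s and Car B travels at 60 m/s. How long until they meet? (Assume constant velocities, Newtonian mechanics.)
Combined speed: v_combined = 22 + 60 = 82 m/s
Time to meet: t = d/82 = 59/82 = 0.72 s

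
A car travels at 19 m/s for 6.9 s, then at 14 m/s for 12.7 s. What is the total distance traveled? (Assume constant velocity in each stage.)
d₁ = v₁t₁ = 19 × 6.9 = 131.1 m
d₂ = v₂t₂ = 14 × 12.7 = 177.8 m
d_total = 131.1 + 177.8 = 308.9 m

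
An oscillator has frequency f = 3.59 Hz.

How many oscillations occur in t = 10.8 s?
n = f×t = 3.59×10.8 = 38.77 oscillations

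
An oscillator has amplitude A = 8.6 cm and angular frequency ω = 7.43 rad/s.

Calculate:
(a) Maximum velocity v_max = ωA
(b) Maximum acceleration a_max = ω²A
v_max = ωA = 7.43×0.086 = 0.639 m/s
a_max = ω²A = 7.43²×0.086 = 4.748 m/s²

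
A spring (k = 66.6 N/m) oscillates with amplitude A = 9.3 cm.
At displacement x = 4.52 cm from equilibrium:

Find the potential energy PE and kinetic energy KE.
E_total = ½kA² = ½×66.6×(0.093)² = 0.288 J
PE = ½kx² = ½×66.6×(0.0452)² = 0.06803 J
KE = E_total − PE = 0.22 J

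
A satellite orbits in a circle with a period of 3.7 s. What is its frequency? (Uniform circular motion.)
f = 1/T = 1/3.7 = 0.2703 Hz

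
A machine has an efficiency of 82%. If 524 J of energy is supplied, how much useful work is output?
W_out = η × W_in = 0.82 × 524 = 429.68 J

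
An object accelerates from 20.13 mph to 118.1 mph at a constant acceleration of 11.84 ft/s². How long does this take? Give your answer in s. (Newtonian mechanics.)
t = (v - v₀)/a (with unit conversion) = 12.14 s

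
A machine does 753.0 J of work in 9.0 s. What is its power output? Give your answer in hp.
P = W/t = 753 J / 9 s = 83.67 W = 0.1122 hp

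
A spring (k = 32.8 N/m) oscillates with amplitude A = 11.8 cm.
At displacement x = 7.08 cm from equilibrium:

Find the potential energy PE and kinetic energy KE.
E_total = ½kA² = ½×32.8×(0.118)² = 0.2284 J
PE = ½kx² = ½×32.8×(0.0708)² = 0.08221 J
KE = E_total − PE = 0.1461 J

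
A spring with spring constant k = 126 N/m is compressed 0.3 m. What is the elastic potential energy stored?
PE = ½kx² = ½×126×0.3² = 5.67 J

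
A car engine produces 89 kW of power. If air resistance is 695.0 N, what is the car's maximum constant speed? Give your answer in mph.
P = Fv → v = P/F = 89000 W / 695 N = 128.1 m/s = 286.5 mph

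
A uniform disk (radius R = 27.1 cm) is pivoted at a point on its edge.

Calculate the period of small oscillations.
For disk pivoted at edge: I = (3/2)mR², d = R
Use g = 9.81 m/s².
I/m = (3/2)R² = 0.1102 m²; d = R = 0.271 m
T = 2π√((3/2)R²/(gR)) = 2π√(3R/(2g)) = 1.279 s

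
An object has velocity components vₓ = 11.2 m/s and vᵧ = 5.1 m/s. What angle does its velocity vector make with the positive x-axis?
θ = arctan(vᵧ/vₓ) = arctan(5.1/11.2) = 24.48°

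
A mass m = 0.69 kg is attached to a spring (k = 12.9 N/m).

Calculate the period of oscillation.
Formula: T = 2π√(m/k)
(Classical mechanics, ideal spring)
T = 2π√(m/k) = 2π√(0.69/12.9) = 1.453 s; f = 1/T = 0.6882 Hz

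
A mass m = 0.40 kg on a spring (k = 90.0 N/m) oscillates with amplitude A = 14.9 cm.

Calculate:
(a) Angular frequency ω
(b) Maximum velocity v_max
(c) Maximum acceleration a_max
ω = √(k/m) = √(90.0/0.4) = 15 rad/s
v_max = ωA = 15×0.149 = 2.235 m/s
a_max = ω²A = 15²×0.149 = 33.52 m/s²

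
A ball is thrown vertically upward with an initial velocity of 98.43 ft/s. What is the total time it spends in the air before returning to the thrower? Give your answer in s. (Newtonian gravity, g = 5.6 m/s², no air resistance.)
t_total = 2v₀/g (with unit conversion) = 10.71 s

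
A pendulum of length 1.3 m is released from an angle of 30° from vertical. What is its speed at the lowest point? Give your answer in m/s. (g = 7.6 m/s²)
h = L(1 − cosθ) = 1.3×(1 − cos30°) = 0.1742 m
v = √(2gh) = √(2×7.6×0.1742) = 1.627 m/s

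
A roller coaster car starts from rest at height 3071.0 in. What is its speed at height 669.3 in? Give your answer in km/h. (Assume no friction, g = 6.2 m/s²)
mgh₁ = ½mv₂² + mgh₂ → v₂ = √(2g(h₁−h₂)) = √(2×6.2×(78−17)) = 27.5 m/s = 99.01 km/h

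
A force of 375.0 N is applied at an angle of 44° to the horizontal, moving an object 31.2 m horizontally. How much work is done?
W = Fd cosθ = 375.0×31.2×cos(44°) = 8416.3 J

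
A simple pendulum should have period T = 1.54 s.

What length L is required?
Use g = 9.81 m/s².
T = 2π√(L/g) → L = g(T/2π)² = 9.81×(1.54/2π)² = 0.5893 m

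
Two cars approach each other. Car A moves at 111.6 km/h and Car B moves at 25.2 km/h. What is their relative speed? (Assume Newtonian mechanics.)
v_rel = v_A + v_B = 111.6 + 25.2 = 136.8 km/h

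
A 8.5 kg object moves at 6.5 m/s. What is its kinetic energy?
KE = ½mv² = ½×8.5×6.5² = 179.5625 J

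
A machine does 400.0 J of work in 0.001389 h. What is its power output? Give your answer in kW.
P = W/t = 400 J / 5 s = 79.99 W = 0.07999 kW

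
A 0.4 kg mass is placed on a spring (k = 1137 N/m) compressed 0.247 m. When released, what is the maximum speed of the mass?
½kx² = ½mv² → v = x√(k/m) = 0.247×√(1137/0.4) = 13.17 m/s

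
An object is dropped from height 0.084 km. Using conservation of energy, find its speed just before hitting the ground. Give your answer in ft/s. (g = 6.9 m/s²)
mgh = ½mv² → v = √(2gh) = √(2×6.9×84) = 34.05 m/s = 111.7 ft/s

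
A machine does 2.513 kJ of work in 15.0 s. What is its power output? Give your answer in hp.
P = W/t = 2513 J / 15 s = 167.5 W = 0.2247 hp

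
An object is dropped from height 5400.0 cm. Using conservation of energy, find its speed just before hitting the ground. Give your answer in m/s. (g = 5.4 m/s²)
mgh = ½mv² → v = √(2gh) = √(2×5.4×54) = 24.15 m/s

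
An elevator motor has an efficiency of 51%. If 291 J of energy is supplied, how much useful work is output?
W_out = η × W_in = 0.51 × 291 = 148.41 J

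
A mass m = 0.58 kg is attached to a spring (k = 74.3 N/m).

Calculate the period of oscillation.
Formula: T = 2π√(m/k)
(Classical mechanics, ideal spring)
T = 2π√(m/k) = 2π√(0.58/74.3) = 0.5551 s; f = 1/T = 1.801 Hz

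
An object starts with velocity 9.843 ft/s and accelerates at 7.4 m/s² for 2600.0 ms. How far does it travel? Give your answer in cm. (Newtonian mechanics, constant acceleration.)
d = v₀t + ½at² (with unit conversion) = 3281.0 cm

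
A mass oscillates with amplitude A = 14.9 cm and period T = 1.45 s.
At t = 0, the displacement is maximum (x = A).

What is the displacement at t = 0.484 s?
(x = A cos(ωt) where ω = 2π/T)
ω = 2π/T = 2π/1.45 = 4.333 rad/s
x = A cos(ωt) = 14.9×cos(4.333×0.484) = -7.487 cm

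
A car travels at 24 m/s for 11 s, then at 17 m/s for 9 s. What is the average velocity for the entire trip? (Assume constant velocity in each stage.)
d₁ = v₁t₁ = 24 × 11 = 264 m
d₂ = v₂t₂ = 17 × 9 = 153 m
d_total = 417 m, t_total = 20 s
v_avg = d_total/t_total = 417/20 = 20.85 m/s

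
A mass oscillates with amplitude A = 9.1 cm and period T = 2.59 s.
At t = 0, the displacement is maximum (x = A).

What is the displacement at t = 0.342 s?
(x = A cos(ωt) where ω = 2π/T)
ω = 2π/T = 2π/2.59 = 2.426 rad/s
x = A cos(ωt) = 9.1×cos(2.426×0.342) = 6.144 cm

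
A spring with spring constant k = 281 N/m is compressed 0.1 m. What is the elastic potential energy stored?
PE = ½kx² = ½×281×0.1² = 1.405 J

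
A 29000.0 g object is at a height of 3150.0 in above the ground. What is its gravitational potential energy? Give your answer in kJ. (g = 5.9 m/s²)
PE = mgh = 29 kg × 5.9 m/s² × 80.01 m = 1.369e+04 J = 13.69 kJ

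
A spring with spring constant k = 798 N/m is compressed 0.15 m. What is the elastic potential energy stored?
PE = ½kx² = ½×798×0.15² = 8.977 J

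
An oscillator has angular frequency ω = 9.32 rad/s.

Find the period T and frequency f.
T = 2π/ω = 2π/9.32 = 0.6742 s; f = ω/2π = 1.483 Hz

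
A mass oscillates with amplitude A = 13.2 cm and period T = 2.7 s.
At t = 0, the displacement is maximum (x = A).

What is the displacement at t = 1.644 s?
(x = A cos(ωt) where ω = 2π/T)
ω = 2π/T = 2π/2.7 = 2.327 rad/s
x = A cos(ωt) = 13.2×cos(2.327×1.644) = -10.23 cm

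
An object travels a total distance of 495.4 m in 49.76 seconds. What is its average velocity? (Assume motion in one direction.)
v_avg = Δd / Δt = 495.4 / 49.76 = 9.96 m/s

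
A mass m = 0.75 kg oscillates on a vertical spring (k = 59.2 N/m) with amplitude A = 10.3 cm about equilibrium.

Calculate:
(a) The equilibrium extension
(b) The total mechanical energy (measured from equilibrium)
x_eq = mg/k = 0.75×9.81/59.2 = 0.1243 m = 12.43 cm
E = ½kA² = ½×59.2×(0.103)² = 0.314 J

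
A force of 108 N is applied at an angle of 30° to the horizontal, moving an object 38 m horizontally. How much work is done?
W = Fd cosθ = 108×38×cos(30°) = 3554.2 J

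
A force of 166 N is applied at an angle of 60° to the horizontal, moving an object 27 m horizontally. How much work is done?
W = Fd cosθ = 166×27×cos(60°) = 2241.0 J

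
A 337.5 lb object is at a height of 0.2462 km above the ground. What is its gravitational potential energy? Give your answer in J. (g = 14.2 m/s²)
PE = mgh = 153.1 kg × 14.2 m/s² × 246.2 m = 5.352e+05 J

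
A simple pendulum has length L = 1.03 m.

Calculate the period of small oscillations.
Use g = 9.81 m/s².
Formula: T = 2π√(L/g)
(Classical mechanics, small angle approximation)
T = 2π√(L/g) = 2π√(1.03/9.81) = 2.036 s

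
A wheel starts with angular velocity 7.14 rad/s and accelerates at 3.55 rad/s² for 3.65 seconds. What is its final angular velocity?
ω = ω₀ + αt = 7.14 + 3.55 × 3.65 = 20.1 rad/s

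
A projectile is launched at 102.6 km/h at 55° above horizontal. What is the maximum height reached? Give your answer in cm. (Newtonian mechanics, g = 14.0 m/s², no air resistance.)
H = v₀²sin²(θ)/(2g) (with unit conversion) = 1947.0 cm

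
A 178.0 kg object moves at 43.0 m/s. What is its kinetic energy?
KE = ½mv² = ½×178.0×43.0² = 164561.0 J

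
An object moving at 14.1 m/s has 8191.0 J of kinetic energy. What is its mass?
KE = ½mv² → m = 2KE/v² = 2×8191.0/14.1² = 82.4 kg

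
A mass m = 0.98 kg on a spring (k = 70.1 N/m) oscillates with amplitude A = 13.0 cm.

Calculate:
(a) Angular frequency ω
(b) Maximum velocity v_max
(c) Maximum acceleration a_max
ω = √(k/m) = √(70.1/0.98) = 8.458 rad/s
v_max = ωA = 8.458×0.13 = 1.099 m/s
a_max = ω²A = 8.458²×0.13 = 9.299 m/s²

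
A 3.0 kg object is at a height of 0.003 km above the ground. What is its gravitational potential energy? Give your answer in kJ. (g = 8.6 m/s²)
PE = mgh = 3 kg × 8.6 m/s² × 3 m = 77.4 J = 0.0774 kJ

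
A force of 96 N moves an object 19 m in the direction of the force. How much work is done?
W = Fd = 96×19 = 1824.0 J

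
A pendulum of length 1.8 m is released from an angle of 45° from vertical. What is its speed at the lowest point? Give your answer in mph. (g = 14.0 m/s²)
h = L(1 − cosθ) = 1.8×(1 − cos45°) = 0.5272 m
v = √(2gh) = √(2×14.0×0.5272) = 3.842 m/s = 8.595 mph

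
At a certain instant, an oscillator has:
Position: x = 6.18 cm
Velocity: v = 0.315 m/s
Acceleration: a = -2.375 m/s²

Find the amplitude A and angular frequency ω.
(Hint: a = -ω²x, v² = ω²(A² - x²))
a = −ω²x → ω = √(|a|/x) = √(2.375/0.0618) = 6.199 rad/s
v² = ω²(A² − x²) → A = √(x² + v²/ω²) = √(0.0618² + 0.315²/6.199²) = 0.08001 m = 8.001 cm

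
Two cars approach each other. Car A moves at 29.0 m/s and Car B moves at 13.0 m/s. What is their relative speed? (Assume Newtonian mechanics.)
v_rel = v_A + v_B = 29.0 + 13.0 = 42.0 m/s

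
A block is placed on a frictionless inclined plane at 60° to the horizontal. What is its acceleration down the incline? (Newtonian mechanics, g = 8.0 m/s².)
a = g sin(θ) = 8.0 × sin(60°) = 8.0 × 0.866 = 6.93 m/s²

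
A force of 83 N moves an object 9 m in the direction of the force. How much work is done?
W = Fd = 83×9 = 747.0 J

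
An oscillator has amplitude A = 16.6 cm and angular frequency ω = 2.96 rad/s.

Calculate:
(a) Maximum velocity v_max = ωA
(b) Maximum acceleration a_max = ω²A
v_max = ωA = 2.96×0.166 = 0.4914 m/s
a_max = ω²A = 2.96²×0.166 = 1.454 m/s²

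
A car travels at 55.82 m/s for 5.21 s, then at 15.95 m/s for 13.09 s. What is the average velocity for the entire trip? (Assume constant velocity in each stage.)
d₁ = v₁t₁ = 55.82 × 5.21 = 290.822 m
d₂ = v₂t₂ = 15.95 × 13.09 = 208.785 m
d_total = 499.61 m, t_total = 18.3 s
v_avg = d_total/t_total = 499.61/18.3 = 27.3 m/s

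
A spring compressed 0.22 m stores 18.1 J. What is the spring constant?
PE = ½kx² → k = 2PE/x² = 2×18.1/0.22² = 747.9 N/m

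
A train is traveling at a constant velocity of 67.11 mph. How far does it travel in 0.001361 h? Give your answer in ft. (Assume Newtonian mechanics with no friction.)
d = vt (with unit conversion) = 482.3 ft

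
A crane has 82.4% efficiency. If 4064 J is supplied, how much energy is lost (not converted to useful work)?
W_out = η × W_in = 0.824×4064 = 3348.7 J
W_lost = W_in − W_out = 4064 − 3348.7 = 715.26 J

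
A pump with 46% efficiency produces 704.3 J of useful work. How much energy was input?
W_in = W_out/η = 704.3/0.46 = 1531.1 J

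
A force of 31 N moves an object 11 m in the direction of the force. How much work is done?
W = Fd = 31×11 = 341.0 J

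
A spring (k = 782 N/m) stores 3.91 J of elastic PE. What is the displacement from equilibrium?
PE = ½kx² → x = √(2PE/k) = √(2×3.91/782) = 0.1 m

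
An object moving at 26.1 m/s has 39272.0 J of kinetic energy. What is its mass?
KE = ½mv² → m = 2KE/v² = 2×39272.0/26.1² = 115.3 kg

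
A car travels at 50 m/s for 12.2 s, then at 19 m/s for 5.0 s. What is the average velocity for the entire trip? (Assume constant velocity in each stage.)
d₁ = v₁t₁ = 50 × 12.2 = 610 m
d₂ = v₂t₂ = 19 × 5.0 = 95 m
d_total = 705.0 m, t_total = 17.2 s
v_avg = d_total/t_total = 705.0/17.2 = 40.99 m/s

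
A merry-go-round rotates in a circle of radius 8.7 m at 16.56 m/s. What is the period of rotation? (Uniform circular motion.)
T = 2πr/v = 2π×8.7/16.56 = 3.3 s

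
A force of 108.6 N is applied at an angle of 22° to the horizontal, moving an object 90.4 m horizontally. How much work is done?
W = Fd cosθ = 108.6×90.4×cos(22°) = 9102.6 J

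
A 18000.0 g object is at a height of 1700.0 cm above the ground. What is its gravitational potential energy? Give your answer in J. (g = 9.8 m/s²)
PE = mgh = 18 kg × 9.8 m/s² × 17 m = 2999 J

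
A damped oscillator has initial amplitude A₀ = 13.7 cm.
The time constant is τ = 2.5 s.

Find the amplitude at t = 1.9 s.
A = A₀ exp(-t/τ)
A = A₀ exp(−t/τ) = 13.7×exp(−1.9/2.5) = 6.407 cm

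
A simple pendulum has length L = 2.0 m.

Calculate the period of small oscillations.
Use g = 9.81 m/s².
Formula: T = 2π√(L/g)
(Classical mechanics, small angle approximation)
T = 2π√(L/g) = 2π√(2.0/9.81) = 2.837 s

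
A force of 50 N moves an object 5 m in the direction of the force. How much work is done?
W = Fd = 50×5 = 250.0 J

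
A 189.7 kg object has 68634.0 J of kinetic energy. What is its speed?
KE = ½mv² → v = √(2KE/m) = √(2×68634.0/189.7) = 26.9 m/s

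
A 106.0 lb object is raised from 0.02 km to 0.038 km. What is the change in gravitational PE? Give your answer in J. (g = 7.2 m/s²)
ΔPE = mg(h₂ − h₁) = 48.08 kg × 7.2 m/s² × (38 − 20) m = 6231 J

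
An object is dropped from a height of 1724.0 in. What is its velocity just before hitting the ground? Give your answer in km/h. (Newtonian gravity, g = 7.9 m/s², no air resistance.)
v = √(2gh) (with unit conversion) = 94.69 km/h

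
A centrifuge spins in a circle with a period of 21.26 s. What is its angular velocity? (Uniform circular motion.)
ω = 2π/T = 2π/21.26 = 0.2955 rad/s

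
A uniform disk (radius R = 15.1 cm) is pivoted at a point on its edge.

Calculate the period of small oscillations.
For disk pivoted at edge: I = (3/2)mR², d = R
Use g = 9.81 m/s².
I/m = (3/2)R² = 0.0342 m²; d = R = 0.151 m
T = 2π√((3/2)R²/(gR)) = 2π√(3R/(2g)) = 0.9547 s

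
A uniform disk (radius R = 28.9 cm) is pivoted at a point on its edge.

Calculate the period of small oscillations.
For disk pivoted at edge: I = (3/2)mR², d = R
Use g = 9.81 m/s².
I/m = (3/2)R² = 0.1253 m²; d = R = 0.289 m
T = 2π√((3/2)R²/(gR)) = 2π√(3R/(2g)) = 1.321 s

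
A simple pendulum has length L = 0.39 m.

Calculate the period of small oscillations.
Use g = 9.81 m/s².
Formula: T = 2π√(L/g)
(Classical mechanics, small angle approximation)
T = 2π√(L/g) = 2π√(0.39/9.81) = 1.253 s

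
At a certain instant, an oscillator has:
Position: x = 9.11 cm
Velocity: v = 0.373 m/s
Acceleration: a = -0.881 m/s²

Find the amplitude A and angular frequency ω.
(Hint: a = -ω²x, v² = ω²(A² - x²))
a = −ω²x → ω = √(|a|/x) = √(0.881/0.0911) = 3.11 rad/s
v² = ω²(A² − x²) → A = √(x² + v²/ω²) = √(0.0911² + 0.373²/3.11²) = 0.1506 m = 15.06 cm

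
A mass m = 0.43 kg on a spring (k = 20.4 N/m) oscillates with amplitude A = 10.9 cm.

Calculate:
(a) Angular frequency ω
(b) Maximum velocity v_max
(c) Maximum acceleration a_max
ω = √(k/m) = √(20.4/0.43) = 6.888 rad/s
v_max = ωA = 6.888×0.109 = 0.7508 m/s
a_max = ω²A = 6.888²×0.109 = 5.171 m/s²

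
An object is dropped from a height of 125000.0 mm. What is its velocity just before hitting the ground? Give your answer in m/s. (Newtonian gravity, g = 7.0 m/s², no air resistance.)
v = √(2gh) (with unit conversion) = 41.83 m/s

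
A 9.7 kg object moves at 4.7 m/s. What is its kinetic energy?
KE = ½mv² = ½×9.7×4.7² = 107.1365 J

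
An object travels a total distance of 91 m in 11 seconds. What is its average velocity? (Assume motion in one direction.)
v_avg = Δd / Δt = 91 / 11 = 8.27 m/s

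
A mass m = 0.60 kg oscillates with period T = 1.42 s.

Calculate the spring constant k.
T = 2π√(m/k) → k = m(2π/T)² = 0.6×(2π/1.42)² = 11.75 N/m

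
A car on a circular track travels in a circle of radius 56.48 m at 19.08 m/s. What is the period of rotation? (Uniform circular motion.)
T = 2πr/v = 2π×56.48/19.08 = 18.6 s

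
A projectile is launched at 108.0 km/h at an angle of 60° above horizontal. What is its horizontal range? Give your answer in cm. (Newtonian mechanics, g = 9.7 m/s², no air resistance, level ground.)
R = v₀² sin(2θ) / g (with unit conversion) = 8035.0 cm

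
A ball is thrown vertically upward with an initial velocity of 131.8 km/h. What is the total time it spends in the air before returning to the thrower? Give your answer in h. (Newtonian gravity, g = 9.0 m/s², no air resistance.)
t_total = 2v₀/g (with unit conversion) = 0.00226 h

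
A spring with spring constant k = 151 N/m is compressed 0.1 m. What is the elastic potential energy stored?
PE = ½kx² = ½×151×0.1² = 0.755 J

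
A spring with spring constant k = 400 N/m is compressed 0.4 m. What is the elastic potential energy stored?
PE = ½kx² = ½×400×0.4² = 32.0 J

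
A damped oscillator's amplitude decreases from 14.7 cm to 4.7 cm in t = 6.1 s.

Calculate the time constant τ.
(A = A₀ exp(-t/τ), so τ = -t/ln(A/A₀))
A/A₀ = 4.7/14.7 = 0.3197; ln(A/A₀) = -1.14
τ = −t/ln(A/A₀) = −6.1/-1.14 = 5.35 s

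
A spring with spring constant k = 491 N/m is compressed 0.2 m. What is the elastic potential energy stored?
PE = ½kx² = ½×491×0.2² = 9.82 J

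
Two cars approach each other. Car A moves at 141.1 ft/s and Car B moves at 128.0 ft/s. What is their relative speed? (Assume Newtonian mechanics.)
v_rel = v_A + v_B = 141.1 + 128.0 = 269.1 ft/s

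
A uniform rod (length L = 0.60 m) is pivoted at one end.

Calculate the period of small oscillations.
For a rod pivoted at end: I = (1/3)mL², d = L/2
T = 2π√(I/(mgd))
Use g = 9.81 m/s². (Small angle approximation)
I/m = (1/3)L² = 0.12 m²; d = L/2 = 0.3 m
T = 2π√(I/(mgd)) = 2π√(0.12/(9.81×0.3)) = 1.269 s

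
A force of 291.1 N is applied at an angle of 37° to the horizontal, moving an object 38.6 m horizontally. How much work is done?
W = Fd cosθ = 291.1×38.6×cos(37°) = 8973.8 J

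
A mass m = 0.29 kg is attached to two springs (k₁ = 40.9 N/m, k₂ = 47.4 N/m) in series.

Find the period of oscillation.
k_eq = k₁k₂/(k₁+k₂) = 21.96 N/m
T = 2π√(m/k_eq) = 2π√(0.29/21.96) = 0.7221 s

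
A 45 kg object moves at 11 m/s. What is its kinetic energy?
KE = ½mv² = ½×45×11² = 2722.5 J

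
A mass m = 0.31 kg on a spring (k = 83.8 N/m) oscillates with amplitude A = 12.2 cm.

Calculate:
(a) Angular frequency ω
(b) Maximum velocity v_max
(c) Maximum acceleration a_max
ω = √(k/m) = √(83.8/0.31) = 16.44 rad/s
v_max = ωA = 16.44×0.122 = 2.006 m/s
a_max = ω²A = 16.44²×0.122 = 32.98 m/s²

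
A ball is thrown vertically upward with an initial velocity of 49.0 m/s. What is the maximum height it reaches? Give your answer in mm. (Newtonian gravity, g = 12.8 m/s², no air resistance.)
h_max = v₀²/(2g) (with unit conversion) = 93790.0 mm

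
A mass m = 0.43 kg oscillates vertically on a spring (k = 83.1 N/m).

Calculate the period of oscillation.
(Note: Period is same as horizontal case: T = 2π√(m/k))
T = 2π√(m/k) = 2π√(0.43/83.1) = 0.452 s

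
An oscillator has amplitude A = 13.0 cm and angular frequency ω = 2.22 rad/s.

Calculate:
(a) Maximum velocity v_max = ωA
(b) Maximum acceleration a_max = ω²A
v_max = ωA = 2.22×0.13 = 0.2886 m/s
a_max = ω²A = 2.22²×0.13 = 0.6407 m/s²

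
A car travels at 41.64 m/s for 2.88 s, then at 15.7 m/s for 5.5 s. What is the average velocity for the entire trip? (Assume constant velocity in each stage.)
d₁ = v₁t₁ = 41.64 × 2.88 = 119.923 m
d₂ = v₂t₂ = 15.7 × 5.5 = 86.35 m
d_total = 206.27 m, t_total = 8.38 s
v_avg = d_total/t_total = 206.27/8.38 = 24.61 m/s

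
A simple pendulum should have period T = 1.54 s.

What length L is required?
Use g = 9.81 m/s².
T = 2π√(L/g) → L = g(T/2π)² = 9.81×(1.54/2π)² = 0.5893 m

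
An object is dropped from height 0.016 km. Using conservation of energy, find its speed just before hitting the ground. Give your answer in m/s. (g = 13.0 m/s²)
mgh = ½mv² → v = √(2gh) = √(2×13.0×16) = 20.4 m/s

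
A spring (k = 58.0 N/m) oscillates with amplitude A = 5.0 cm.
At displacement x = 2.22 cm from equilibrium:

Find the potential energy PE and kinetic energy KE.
E_total = ½kA² = ½×58.0×(0.05)² = 0.0725 J
PE = ½kx² = ½×58.0×(0.0222)² = 0.01429 J
KE = E_total − PE = 0.05821 J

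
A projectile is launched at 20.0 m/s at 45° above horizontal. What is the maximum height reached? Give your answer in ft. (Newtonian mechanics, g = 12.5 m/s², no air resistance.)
H = v₀²sin²(θ)/(2g) (with unit conversion) = 26.25 ft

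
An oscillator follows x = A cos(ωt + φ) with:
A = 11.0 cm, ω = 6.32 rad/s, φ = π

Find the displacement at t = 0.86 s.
x = A cos(ωt + φ) = 11.0×cos(6.32×0.86 + π) = -7.276 cm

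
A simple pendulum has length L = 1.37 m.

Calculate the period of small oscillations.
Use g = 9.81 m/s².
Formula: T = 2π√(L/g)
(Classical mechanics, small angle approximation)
T = 2π√(L/g) = 2π√(1.37/9.81) = 2.348 s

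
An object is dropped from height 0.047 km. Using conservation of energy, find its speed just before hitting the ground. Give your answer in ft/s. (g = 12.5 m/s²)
mgh = ½mv² → v = √(2gh) = √(2×12.5×47) = 34.28 m/s = 112.5 ft/s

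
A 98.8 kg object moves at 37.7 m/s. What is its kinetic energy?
KE = ½mv² = ½×98.8×37.7² = 70211.73 J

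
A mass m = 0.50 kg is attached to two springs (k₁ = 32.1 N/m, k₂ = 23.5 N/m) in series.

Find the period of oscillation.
k_eq = k₁k₂/(k₁+k₂) = 13.57 N/m
T = 2π√(m/k_eq) = 2π√(0.5/13.57) = 1.206 s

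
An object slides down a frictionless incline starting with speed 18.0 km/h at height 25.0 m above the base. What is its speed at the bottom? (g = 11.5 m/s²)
½mv₀² + mgh = ½mv² → v = √(v₀² + 2gh) = √(5² + 2×11.5×25) = 24.49 m/s = 88.18 km/h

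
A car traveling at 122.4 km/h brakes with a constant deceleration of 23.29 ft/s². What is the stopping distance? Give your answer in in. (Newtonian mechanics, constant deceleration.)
d = v₀² / (2a) (with unit conversion) = 3206.0 in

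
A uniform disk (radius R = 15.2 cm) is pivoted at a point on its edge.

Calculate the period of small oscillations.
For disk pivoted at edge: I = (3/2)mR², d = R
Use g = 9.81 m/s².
I/m = (3/2)R² = 0.03466 m²; d = R = 0.152 m
T = 2π√((3/2)R²/(gR)) = 2π√(3R/(2g)) = 0.9579 s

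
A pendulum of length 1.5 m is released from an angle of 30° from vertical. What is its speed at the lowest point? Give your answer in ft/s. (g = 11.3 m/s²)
h = L(1 − cosθ) = 1.5×(1 − cos30°) = 0.201 m
v = √(2gh) = √(2×11.3×0.201) = 2.131 m/s = 6.992 ft/s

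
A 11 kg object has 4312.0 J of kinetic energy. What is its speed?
KE = ½mv² → v = √(2KE/m) = √(2×4312.0/11) = 28.0 m/s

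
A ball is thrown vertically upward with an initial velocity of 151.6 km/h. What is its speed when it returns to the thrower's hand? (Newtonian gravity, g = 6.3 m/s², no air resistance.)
By conservation of energy, the ball returns at the same speed = 151.6 km/h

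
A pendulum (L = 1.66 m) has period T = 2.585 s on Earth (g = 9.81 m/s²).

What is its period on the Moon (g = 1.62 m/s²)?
T = 2π√(L/g), so T_moon/T_earth = √(g_earth/g_moon)
T_moon = 2π√(1.66/1.62) = 6.36 s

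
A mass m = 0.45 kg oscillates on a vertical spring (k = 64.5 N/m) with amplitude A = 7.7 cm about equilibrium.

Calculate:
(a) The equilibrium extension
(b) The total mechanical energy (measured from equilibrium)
x_eq = mg/k = 0.45×9.81/64.5 = 0.06844 m = 6.844 cm
E = ½kA² = ½×64.5×(0.077)² = 0.1912 J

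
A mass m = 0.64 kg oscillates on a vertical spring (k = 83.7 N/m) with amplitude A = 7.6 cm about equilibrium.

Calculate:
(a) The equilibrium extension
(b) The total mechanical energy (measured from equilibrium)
x_eq = mg/k = 0.64×9.81/83.7 = 0.07501 m = 7.501 cm
E = ½kA² = ½×83.7×(0.076)² = 0.2417 J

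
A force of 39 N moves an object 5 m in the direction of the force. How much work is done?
W = Fd = 39×5 = 195.0 J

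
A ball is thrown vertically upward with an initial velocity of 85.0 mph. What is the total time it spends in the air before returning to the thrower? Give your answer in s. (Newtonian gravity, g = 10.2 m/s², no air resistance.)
t_total = 2v₀/g (with unit conversion) = 7.451 s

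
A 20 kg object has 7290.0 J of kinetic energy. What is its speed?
KE = ½mv² → v = √(2KE/m) = √(2×7290.0/20) = 27.0 m/s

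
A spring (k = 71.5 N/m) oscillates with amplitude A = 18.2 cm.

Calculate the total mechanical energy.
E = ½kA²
E = ½kA² = ½×71.5×(0.182)² = 1.184 J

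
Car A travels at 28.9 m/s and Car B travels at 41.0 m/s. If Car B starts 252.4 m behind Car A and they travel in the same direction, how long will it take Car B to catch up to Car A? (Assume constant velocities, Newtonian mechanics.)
Relative speed: v_rel = 41.0 - 28.9 = 12.1 m/s
Time to catch: t = d₀/v_rel = 252.4/12.1 = 20.86 s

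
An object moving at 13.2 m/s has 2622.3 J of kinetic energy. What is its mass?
KE = ½mv² → m = 2KE/v² = 2×2622.3/13.2² = 30.1 kg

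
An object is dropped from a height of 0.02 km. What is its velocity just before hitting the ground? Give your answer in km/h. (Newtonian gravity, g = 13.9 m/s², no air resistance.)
v = √(2gh) (with unit conversion) = 84.89 km/h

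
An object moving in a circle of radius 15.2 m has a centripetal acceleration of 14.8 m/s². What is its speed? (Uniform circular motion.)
v = √(a_c × r) = √(14.8 × 15.2) = 15.0 m/s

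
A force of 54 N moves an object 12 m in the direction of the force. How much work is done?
W = Fd = 54×12 = 648.0 J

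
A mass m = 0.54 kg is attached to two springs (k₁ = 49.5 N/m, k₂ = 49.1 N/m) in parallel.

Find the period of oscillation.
k_eq = k₁+k₂ = 98.6 N/m
T = 2π√(m/k_eq) = 2π√(0.54/98.6) = 0.465 s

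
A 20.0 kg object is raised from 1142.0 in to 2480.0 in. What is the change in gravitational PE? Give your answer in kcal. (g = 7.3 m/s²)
ΔPE = mg(h₂ − h₁) = 20 kg × 7.3 m/s² × (62.99 − 29.01) m = 4962 J = 1.186 kcal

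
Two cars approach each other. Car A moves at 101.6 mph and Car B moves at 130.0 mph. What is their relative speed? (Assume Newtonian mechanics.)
v_rel = v_A + v_B = 101.6 + 130.0 = 231.6 mph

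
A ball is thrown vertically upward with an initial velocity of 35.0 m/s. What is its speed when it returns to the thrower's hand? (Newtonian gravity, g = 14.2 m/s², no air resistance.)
By conservation of energy, the ball returns at the same speed = 35.0 m/s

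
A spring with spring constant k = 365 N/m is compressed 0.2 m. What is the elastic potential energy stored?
PE = ½kx² = ½×365×0.2² = 7.3 J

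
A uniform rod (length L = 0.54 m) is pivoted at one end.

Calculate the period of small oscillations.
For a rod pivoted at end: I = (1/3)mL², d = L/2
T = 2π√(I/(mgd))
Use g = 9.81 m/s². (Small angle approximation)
I/m = (1/3)L² = 0.0972 m²; d = L/2 = 0.27 m
T = 2π√(I/(mgd)) = 2π√(0.0972/(9.81×0.27)) = 1.204 s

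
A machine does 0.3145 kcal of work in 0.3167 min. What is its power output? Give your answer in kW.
P = W/t = 1316 J / 19 s = 69.25 W = 0.06925 kW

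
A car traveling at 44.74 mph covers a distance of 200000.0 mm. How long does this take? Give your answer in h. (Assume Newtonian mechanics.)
t = d/v (with unit conversion) = 0.002778 h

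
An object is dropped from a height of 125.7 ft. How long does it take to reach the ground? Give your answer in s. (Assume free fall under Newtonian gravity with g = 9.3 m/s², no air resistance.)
t = √(2h/g) (with unit conversion) = 2.87 s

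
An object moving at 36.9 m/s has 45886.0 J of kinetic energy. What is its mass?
KE = ½mv² → m = 2KE/v² = 2×45886.0/36.9² = 67.4 kg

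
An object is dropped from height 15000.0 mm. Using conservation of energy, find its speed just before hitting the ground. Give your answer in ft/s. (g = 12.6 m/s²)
mgh = ½mv² → v = √(2gh) = √(2×12.6×15) = 19.44 m/s = 63.79 ft/s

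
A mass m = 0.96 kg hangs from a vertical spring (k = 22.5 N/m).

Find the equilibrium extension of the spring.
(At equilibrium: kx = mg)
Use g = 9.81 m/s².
x_eq = mg/k = 0.96×9.81/22.5 = 0.4186 m = 41.86 cm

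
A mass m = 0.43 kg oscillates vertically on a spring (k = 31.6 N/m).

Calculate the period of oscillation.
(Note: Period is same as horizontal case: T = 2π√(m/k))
T = 2π√(m/k) = 2π√(0.43/31.6) = 0.7329 s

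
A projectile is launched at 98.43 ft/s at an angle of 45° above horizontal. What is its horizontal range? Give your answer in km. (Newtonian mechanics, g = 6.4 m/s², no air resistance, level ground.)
R = v₀² sin(2θ) / g (with unit conversion) = 0.1406 km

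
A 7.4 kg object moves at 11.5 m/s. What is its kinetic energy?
KE = ½mv² = ½×7.4×11.5² = 489.325 J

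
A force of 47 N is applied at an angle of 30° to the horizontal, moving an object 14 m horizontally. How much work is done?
W = Fd cosθ = 47×14×cos(30°) = 569.84 J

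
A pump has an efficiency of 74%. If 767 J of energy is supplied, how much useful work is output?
W_out = η × W_in = 0.74 × 767 = 567.58 J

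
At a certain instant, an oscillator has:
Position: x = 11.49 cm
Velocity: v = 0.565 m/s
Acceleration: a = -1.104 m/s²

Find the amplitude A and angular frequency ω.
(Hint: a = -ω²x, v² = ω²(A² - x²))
a = −ω²x → ω = √(|a|/x) = √(1.104/0.1149) = 3.1 rad/s
v² = ω²(A² − x²) → A = √(x² + v²/ω²) = √(0.1149² + 0.565²/3.1²) = 0.2155 m = 21.55 cm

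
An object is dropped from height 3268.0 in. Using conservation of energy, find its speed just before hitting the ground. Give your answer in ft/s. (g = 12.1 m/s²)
mgh = ½mv² → v = √(2gh) = √(2×12.1×83.01) = 44.82 m/s = 147.0 ft/s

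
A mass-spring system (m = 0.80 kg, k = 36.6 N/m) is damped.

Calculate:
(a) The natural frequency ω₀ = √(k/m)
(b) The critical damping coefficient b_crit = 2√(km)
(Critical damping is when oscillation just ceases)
ω₀ = √(k/m) = √(36.6/0.8) = 6.764 rad/s
b_crit = 2√(km) = 2√(36.6×0.8) = 10.82 kg/s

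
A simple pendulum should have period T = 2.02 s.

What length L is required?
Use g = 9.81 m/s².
T = 2π√(L/g) → L = g(T/2π)² = 9.81×(2.02/2π)² = 1.014 m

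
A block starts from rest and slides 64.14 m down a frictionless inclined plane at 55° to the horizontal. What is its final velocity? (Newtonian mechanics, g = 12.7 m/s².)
a = g sin(θ) = 12.7 × sin(55°) = 10.4 m/s²
v = √(2ad) = √(2 × 10.4 × 64.14) = 36.53 m/s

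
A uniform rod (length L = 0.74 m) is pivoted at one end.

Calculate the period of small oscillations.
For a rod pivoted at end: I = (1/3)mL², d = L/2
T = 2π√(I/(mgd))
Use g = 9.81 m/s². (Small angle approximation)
I/m = (1/3)L² = 0.1825 m²; d = L/2 = 0.37 m
T = 2π√(I/(mgd)) = 2π√(0.1825/(9.81×0.37)) = 1.409 s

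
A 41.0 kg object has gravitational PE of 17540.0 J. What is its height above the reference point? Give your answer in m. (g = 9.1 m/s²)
PE = mgh → h = PE/(mg) = 1.754e+04 J / (41 kg × 9.1 m/s²) = 47.01 m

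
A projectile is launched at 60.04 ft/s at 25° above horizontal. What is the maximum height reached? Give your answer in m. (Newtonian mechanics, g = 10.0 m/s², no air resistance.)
H = v₀²sin²(θ)/(2g) (with unit conversion) = 2.991 m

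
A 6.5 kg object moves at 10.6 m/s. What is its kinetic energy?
KE = ½mv² = ½×6.5×10.6² = 365.17 J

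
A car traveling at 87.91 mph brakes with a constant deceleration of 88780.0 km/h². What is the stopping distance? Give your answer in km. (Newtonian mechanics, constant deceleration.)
d = v₀² / (2a) (with unit conversion) = 0.1127 km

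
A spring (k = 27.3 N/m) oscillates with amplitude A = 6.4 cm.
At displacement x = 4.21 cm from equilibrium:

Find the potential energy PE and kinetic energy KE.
E_total = ½kA² = ½×27.3×(0.064)² = 0.05591 J
PE = ½kx² = ½×27.3×(0.0421)² = 0.02419 J
KE = E_total − PE = 0.03172 J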